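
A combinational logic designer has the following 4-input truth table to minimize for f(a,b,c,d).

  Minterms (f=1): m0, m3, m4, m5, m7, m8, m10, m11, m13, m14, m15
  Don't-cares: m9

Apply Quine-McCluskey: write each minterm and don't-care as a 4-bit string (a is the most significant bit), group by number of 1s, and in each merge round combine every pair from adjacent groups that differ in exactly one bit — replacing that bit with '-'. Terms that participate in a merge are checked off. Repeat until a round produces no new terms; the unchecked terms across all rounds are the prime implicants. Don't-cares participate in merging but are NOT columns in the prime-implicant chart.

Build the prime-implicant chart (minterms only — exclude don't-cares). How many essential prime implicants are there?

2

Round 0: 0000✓ 0011✓ 0100✓ 0101✓ 0111✓ 1000✓ 1001✓ 1010✓ 1011✓ 1101✓ 1110✓ 1111✓
Round 1: -000 -011✓ -101✓ -111✓ 0-00 0-11✓ 01-1✓ 010- 1-01✓ 1-10✓ 1-11✓ 10-0✓ 10-1✓ 100-✓ 101-✓ 11-1✓ 111-✓
Round 2: --11 -1-1 1--1 1-1- 10--
PIs = {--11, -000, -1-1, 0-00, 010-, 1--1, 1-1-, 10--}
Coverage chart:
  m0: -000,0-00
  m3: --11 ←essential
  m4: 0-00,010-
  m5: -1-1,010-
  m7: --11,-1-1
  m8: -000,10--
  m10: 1-1-,10--
  m11: --11,1--1,1-1-,10--
  m13: -1-1,1--1
  m14: 1-1- ←essential
  m15: --11,-1-1,1--1,1-1-
Essential: --11, 1-1-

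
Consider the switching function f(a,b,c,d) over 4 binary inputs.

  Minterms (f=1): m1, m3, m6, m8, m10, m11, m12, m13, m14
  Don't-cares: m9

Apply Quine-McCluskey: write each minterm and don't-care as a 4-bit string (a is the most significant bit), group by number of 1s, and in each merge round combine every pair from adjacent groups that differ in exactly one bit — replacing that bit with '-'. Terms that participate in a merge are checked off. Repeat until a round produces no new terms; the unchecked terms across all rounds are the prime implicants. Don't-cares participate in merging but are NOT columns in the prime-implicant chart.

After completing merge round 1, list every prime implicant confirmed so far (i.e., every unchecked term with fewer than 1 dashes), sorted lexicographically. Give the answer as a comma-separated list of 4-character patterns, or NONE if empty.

Round 0: 0001✓ 0011✓ 0110✓ 1000✓ 1001✓ 1010✓ 1011✓ 1100✓ 1101✓ 1110✓
Round 1: -001✓ -011✓ -110 00-1✓ 1-00✓ 1-01✓ 1-10✓ 10-0✓ 10-1✓ 100-✓ 101-✓ 11-0✓ 110-✓
Round 2: -0-1 1--0 1-0- 10--
PIs = {-0-1, -110, 1--0, 1-0-, 10--}

NONE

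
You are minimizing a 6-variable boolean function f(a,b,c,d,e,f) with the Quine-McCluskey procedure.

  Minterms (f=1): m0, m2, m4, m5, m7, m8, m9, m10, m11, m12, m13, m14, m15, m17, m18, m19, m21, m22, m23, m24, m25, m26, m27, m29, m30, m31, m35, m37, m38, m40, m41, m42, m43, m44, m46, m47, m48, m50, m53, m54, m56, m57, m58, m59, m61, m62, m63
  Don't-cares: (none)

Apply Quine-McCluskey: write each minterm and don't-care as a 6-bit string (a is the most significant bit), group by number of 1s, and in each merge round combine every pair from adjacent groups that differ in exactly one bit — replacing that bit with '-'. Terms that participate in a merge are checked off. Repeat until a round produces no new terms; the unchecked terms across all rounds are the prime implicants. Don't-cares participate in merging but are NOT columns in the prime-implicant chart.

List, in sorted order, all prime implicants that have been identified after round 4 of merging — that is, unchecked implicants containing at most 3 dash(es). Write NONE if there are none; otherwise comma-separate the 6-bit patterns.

--0101, -01--0, -1--10, -1-101, -11--1, 0--010, 0--1-1, 0-1--1, 00--00, 00-0-0, 00-10-, 001---, 01---1, 01--1-, 1--110, 10-011, 11-0-0

size-2^0 implicants → 000000(✓)  000010(✓)  000100(✓)  000101(✓)  000111(✓)  001000(✓)  001001(✓)  001010(✓)  001011(✓)  001100(✓)  001101(✓)  001110(✓)  001111(✓)  010001(✓)  010010(✓)  010011(✓)  010101(✓)  010110(✓)  010111(✓)  011000(✓)  011001(✓)  011010(✓)  011011(✓)  011101(✓)  011110(✓)  011111(✓)  100011(✓)  100101(✓)  100110(✓)  101000(✓)  101001(✓)  101010(✓)  101011(✓)  101100(✓)  101110(✓)  101111(✓)  110000(✓)  110010(✓)  110101(✓)  110110(✓)  111000(✓)  111001(✓)  111010(✓)  111011(✓)  111101(✓)  111110(✓)  111111(✓)
size-2^1 implicants → -00101(✓)  -01000(✓)  -01001(✓)  -01010(✓)  -01011(✓)  -01100(✓)  -01110(✓)  -01111(✓)  -10010(✓)  -10101(✓)  -10110(✓)  -11000(✓)  -11001(✓)  -11010(✓)  -11011(✓)  -11101(✓)  -11110(✓)  -11111(✓)  0-0010(✓)  0-0101(✓)  0-0111(✓)  0-1000(✓)  0-1001(✓)  0-1010(✓)  0-1011(✓)  0-1101(✓)  0-1110(✓)  0-1111(✓)  00-000(✓)  00-010(✓)  00-100(✓)  00-101(✓)  00-111(✓)  000-00(✓)  0000-0(✓)  0001-1(✓)  00010-(✓)  001-00(✓)  001-01(✓)  001-10(✓)  001-11(✓)  0010-0(✓)  0010-1(✓)  00100-(✓)  00101-(✓)  0011-0(✓)  0011-1(✓)  00110-(✓)  00111-(✓)  01-001(✓)  01-010(✓)  01-011(✓)  01-101(✓)  01-110(✓)  01-111(✓)  010-01(✓)  010-10(✓)  010-11(✓)  0100-1(✓)  01001-(✓)  0101-1(✓)  01011-(✓)  011-01(✓)  011-10(✓)  011-11(✓)  0110-0(✓)  0110-1(✓)  01100-(✓)  01101-(✓)  0111-1(✓)  01111-(✓)  1-0101(✓)  1-0110(✓)  1-1000(✓)  1-1001(✓)  1-1010(✓)  1-1011(✓)  1-1110(✓)  1-1111(✓)  10-011  10-110(✓)  101-00(✓)  101-10(✓)  101-11(✓)  1010-0(✓)  1010-1(✓)  10100-(✓)  10101-(✓)  1011-0(✓)  10111-(✓)  11-000(✓)  11-010(✓)  11-101(✓)  11-110(✓)  110-10(✓)  1100-0(✓)  111-01(✓)  111-10(✓)  111-11(✓)  1110-0(✓)  1110-1(✓)  11100-(✓)  11101-(✓)  1111-1(✓)  11111-(✓)
size-2^2 implicants → --0101  --1000(✓)  --1001(✓)  --1010(✓)  --1011(✓)  --1110(✓)  --1111(✓)  -01-00(✓)  -01-10(✓)  -01-11(✓)  -010-0(✓)  -010-1(✓)  -0100-(✓)  -0101-(✓)  -011-0(✓)  -0111-(✓)  -1-010(✓)  -1-101  -1-110(✓)  -10-10(✓)  -11-01(✓)  -11-10(✓)  -11-11(✓)  -110-0(✓)  -110-1(✓)  -1100-(✓)  -1101-(✓)  -111-1(✓)  -1111-(✓)  0--010  0--101(✓)  0--111(✓)  0-01-1(✓)  0-1-01(✓)  0-1-10(✓)  0-1-11(✓)  0-10-0(✓)  0-10-1(✓)  0-100-(✓)  0-101-(✓)  0-11-1(✓)  0-111-(✓)  00--00  00-0-0  00-1-1(✓)  00-10-  001--0(✓)  001--1(✓)  001-0-(✓)  001-1-(✓)  0010--(✓)  0011--(✓)  01--01(✓)  01--10(✓)  01--11(✓)  01-0-1(✓)  01-01-(✓)  01-1-1(✓)  01-11-(✓)  010--1(✓)  010-1-(✓)  011--1(✓)  011-1-(✓)  0110--(✓)  1--110  1-1-10(✓)  1-1-11(✓)  1-10-0(✓)  1-10-1(✓)  1-100-(✓)  1-101-(✓)  1-111-(✓)  101--0(✓)  101-1-(✓)  1010--(✓)  11--10(✓)  11-0-0  111--1(✓)  111-1-(✓)  1110--(✓)
size-2^3 implicants → --1-10(✓)  --1-11(✓)  --10-0(✓)  --10-1(✓)  --100-(✓)  --101-(✓)  --111-(✓)  -01--0  -01-1-(✓)  -010--(✓)  -1--10  -11--1  -11-1-(✓)  -110--(✓)  0--1-1  0-1--1  0-1-1-(✓)  0-10--(✓)  001---  01---1  01--1-  1-1-1-(✓)  1-10--(✓)
size-2^4 implicants → --1-1-  --10--
Unchecked terms (primes): --0101, --1-1-, --10--, -01--0, -1--10, -1-101, -11--1, 0--010, 0--1-1, 0-1--1, 00--00, 00-0-0, 00-10-, 001---, 01---1, 01--1-, 1--110, 10-011, 11-0-0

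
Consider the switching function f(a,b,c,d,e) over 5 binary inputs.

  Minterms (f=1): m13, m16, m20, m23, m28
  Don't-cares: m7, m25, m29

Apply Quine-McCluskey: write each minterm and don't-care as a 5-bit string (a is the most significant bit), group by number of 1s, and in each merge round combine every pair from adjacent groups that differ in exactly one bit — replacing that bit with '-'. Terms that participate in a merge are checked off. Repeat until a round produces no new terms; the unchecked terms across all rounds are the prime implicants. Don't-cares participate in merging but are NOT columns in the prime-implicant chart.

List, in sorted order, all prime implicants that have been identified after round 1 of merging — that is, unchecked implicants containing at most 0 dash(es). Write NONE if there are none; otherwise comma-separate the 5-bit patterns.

Round 0: 00111✓ 01101✓ 10000✓ 10100✓ 10111✓ 11001✓ 11100✓ 11101✓
Round 1: -0111 -1101 1-100 10-00 11-01 1110-
PIs = {-0111, -1101, 1-100, 10-00, 11-01, 1110-}

NONE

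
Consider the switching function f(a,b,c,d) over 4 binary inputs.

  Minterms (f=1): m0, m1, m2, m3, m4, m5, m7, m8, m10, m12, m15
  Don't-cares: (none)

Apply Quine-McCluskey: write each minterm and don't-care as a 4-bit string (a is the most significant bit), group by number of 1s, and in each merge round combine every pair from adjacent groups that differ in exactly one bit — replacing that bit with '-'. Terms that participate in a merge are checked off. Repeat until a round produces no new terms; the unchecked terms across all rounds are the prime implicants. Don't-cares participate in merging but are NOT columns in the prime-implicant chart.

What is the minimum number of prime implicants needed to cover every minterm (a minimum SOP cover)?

4

size-2^0 implicants → 0000(✓)  0001(✓)  0010(✓)  0011(✓)  0100(✓)  0101(✓)  0111(✓)  1000(✓)  1010(✓)  1100(✓)  1111(✓)
size-2^1 implicants → -000(✓)  -010(✓)  -100(✓)  -111  0-00(✓)  0-01(✓)  0-11(✓)  00-0(✓)  00-1(✓)  000-(✓)  001-(✓)  01-1(✓)  010-(✓)  1-00(✓)  10-0(✓)
size-2^2 implicants → --00  -0-0  0--1  0-0-  00--
Unchecked terms (primes): --00, -0-0, -111, 0--1, 0-0-, 00--
Minterm coverage:
  m0 ⊆ --00,-0-0,0-0-,00--
  m1 ⊆ 0--1,0-0-,00--
  m2 ⊆ -0-0,00--
  m3 ⊆ 0--1,00--
  m4 ⊆ --00,0-0-
  m5 ⊆ 0--1,0-0-
  m7 ⊆ -111,0--1
  m8 ⊆ --00,-0-0
  m10 ⊆ -0-0 [E]
  m12 ⊆ --00 [E]
  m15 ⊆ -111 [E]
E = {--00, -0-0, -111}
Petrick residual → 0--1
Cover = c'd' + b'd' + bcd + a'd  |cover|=4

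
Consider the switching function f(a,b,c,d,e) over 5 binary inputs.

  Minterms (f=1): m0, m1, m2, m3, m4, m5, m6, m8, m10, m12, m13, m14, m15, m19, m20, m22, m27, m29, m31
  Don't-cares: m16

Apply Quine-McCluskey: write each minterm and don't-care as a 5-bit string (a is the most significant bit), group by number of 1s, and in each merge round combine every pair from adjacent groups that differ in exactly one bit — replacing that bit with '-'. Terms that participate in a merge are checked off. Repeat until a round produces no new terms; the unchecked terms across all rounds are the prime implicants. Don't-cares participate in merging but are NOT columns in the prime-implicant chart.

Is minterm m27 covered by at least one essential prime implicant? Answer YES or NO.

NO

size-2^0 implicants → 00000(✓)  00001(✓)  00010(✓)  00011(✓)  00100(✓)  00101(✓)  00110(✓)  01000(✓)  01010(✓)  01100(✓)  01101(✓)  01110(✓)  01111(✓)  10000(✓)  10011(✓)  10100(✓)  10110(✓)  11011(✓)  11101(✓)  11111(✓)
size-2^1 implicants → -0000(✓)  -0011  -0100(✓)  -0110(✓)  -1101(✓)  -1111(✓)  0-000(✓)  0-010(✓)  0-100(✓)  0-101(✓)  0-110(✓)  00-00(✓)  00-01(✓)  00-10(✓)  000-0(✓)  000-1(✓)  0000-(✓)  0001-(✓)  001-0(✓)  0010-(✓)  01-00(✓)  01-10(✓)  010-0(✓)  011-0(✓)  011-1(✓)  0110-(✓)  0111-(✓)  1-011  10-00(✓)  101-0(✓)  11-11  111-1(✓)
size-2^2 implicants → -0-00  -01-0  -11-1  0--00(✓)  0--10(✓)  0-0-0(✓)  0-1-0(✓)  0-10-  00--0(✓)  00-0-  000--  01--0(✓)  011--
size-2^3 implicants → 0---0
Unchecked terms (primes): -0-00, -0011, -01-0, -11-1, 0---0, 0-10-, 00-0-, 000--, 011--, 1-011, 11-11
Minterm coverage:
  m0 ⊆ -0-00,0---0,00-0-,000--
  m1 ⊆ 00-0-,000--
  m2 ⊆ 0---0,000--
  m3 ⊆ -0011,000--
  m4 ⊆ -0-00,-01-0,0---0,0-10-,00-0-
  m5 ⊆ 0-10-,00-0-
  m6 ⊆ -01-0,0---0
  m8 ⊆ 0---0 [E]
  m10 ⊆ 0---0 [E]
  m12 ⊆ 0---0,0-10-,011--
  m13 ⊆ -11-1,0-10-,011--
  m14 ⊆ 0---0,011--
  m15 ⊆ -11-1,011--
  m19 ⊆ -0011,1-011
  m20 ⊆ -0-00,-01-0
  m22 ⊆ -01-0 [E]
  m27 ⊆ 1-011,11-11
  m29 ⊆ -11-1 [E]
  m31 ⊆ -11-1,11-11
E = {-01-0, -11-1, 0---0}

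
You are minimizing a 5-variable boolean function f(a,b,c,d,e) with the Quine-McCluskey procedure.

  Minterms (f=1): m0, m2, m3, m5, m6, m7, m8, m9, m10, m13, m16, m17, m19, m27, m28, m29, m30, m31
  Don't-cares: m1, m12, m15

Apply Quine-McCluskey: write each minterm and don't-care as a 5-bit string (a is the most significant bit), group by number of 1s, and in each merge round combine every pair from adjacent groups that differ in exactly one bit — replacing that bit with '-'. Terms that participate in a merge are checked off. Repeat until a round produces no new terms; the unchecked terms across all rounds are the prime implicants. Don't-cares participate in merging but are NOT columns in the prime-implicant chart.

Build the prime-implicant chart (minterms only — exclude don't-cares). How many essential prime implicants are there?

Round 0: 00000✓ 00001✓ 00010✓ 00011✓ 00101✓ 00110✓ 00111✓ 01000✓ 01001✓ 01010✓ 01100✓ 01101✓ 01111✓ 10000✓ 10001✓ 10011✓ 11011✓ 11100✓ 11101✓ 11110✓ 11111✓
Round 1: -0000✓ -0001✓ -0011✓ -1100✓ -1101✓ -1111✓ 0-000✓ 0-001✓ 0-010✓ 0-101✓ 0-111✓ 00-01✓ 00-10✓ 00-11✓ 000-0✓ 000-1✓ 0000-✓ 0001-✓ 001-1✓ 0011-✓ 01-00✓ 01-01✓ 010-0✓ 0100-✓ 011-1✓ 0110-✓ 1-011 100-1✓ 1000-✓ 11-11 111-0✓ 111-1✓ 1110-✓ 1111-✓
Round 2: -00-1 -000- -11-1 -110- 0--01 0-0-0 0-00- 0-1-1 00--1 00-1- 000-- 01-0- 111--
PIs = {-00-1, -000-, -11-1, -110-, 0--01, 0-0-0, 0-00-, 0-1-1, 00--1, 00-1-, 000--, 01-0-, 1-011, 11-11, 111--}
Coverage chart:
  m0: -000-,0-0-0,0-00-,000--
  m2: 0-0-0,00-1-,000--
  m3: -00-1,00--1,00-1-,000--
  m5: 0--01,0-1-1,00--1
  m6: 00-1- ←essential
  m7: 0-1-1,00--1,00-1-
  m8: 0-0-0,0-00-,01-0-
  m9: 0--01,0-00-,01-0-
  m10: 0-0-0 ←essential
  m13: -11-1,-110-,0--01,0-1-1,01-0-
  m16: -000- ←essential
  m17: -00-1,-000-
  m19: -00-1,1-011
  m27: 1-011,11-11
  m28: -110-,111--
  m29: -11-1,-110-,111--
  m30: 111-- ←essential
  m31: -11-1,11-11,111--
Essential: -000-, 0-0-0, 00-1-, 111--

4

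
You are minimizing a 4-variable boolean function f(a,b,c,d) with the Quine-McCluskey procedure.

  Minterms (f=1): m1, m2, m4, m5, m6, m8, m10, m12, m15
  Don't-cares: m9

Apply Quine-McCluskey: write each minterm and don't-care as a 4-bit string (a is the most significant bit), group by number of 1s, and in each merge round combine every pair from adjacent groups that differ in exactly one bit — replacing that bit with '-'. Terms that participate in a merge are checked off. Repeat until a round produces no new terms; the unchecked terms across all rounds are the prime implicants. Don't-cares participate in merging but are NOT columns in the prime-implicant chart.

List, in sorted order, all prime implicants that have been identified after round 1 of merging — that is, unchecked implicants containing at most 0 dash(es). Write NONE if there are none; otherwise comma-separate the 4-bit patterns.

Round 0: 0001✓ 0010✓ 0100✓ 0101✓ 0110✓ 1000✓ 1001✓ 1010✓ 1100✓ 1111
Round 1: -001 -010 -100 0-01 0-10 01-0 010- 1-00 10-0 100-
PIs = {-001, -010, -100, 0-01, 0-10, 01-0, 010-, 1-00, 10-0, 100-, 1111}

1111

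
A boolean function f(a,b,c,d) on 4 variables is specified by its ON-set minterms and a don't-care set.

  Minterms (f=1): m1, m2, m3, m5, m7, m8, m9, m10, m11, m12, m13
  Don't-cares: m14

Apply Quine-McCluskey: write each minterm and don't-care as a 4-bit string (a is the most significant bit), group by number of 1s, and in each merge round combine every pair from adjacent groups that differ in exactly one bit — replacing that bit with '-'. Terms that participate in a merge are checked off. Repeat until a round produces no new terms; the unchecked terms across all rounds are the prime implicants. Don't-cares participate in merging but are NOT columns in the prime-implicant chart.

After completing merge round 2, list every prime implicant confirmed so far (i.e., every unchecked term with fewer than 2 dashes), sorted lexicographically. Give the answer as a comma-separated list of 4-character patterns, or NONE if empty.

[col 0] 0001*, 0010*, 0011*, 0101*, 0111*, 1000*, 1001*, 1010*, 1011*, 1100*, 1101*, 1110*
[col 1] -001*, -010*, -011*, -101*, 0-01*, 0-11*, 00-1*, 001-*, 01-1*, 1-00*, 1-01*, 1-10*, 10-0*, 10-1*, 100-*, 101-*, 11-0*, 110-*
[col 2] --01, -0-1, -01-, 0--1, 1--0, 1-0-, 10--
Prime implicants: --01, -0-1, -01-, 0--1, 1--0, 1-0-, 10--

NONE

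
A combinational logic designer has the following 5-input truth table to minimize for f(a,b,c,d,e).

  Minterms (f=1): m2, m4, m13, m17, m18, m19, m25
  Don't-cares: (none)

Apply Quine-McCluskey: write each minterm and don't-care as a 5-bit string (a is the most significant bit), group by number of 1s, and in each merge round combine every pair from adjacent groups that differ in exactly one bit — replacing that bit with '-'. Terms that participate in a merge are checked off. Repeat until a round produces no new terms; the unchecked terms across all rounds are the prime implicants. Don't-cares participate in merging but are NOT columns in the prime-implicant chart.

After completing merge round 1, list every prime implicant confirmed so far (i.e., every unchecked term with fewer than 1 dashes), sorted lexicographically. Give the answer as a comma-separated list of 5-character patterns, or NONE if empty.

00100, 01101

size-2^0 implicants → 00010(✓)  00100  01101  10001(✓)  10010(✓)  10011(✓)  11001(✓)
size-2^1 implicants → -0010  1-001  100-1  1001-
Unchecked terms (primes): -0010, 00100, 01101, 1-001, 100-1, 1001-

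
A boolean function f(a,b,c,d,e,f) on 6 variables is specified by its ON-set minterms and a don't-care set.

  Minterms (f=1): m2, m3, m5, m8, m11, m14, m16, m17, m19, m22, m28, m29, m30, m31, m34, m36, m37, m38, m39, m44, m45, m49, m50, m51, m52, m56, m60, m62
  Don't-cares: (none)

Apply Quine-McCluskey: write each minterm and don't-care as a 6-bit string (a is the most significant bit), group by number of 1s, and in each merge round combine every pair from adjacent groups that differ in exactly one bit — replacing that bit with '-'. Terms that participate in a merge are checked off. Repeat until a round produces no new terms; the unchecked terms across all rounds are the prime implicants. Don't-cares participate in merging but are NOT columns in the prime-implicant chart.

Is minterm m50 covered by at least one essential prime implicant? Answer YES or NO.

NO

[col 0] 000010*, 000011*, 000101*, 001000, 001011*, 001110*, 010000*, 010001*, 010011*, 010110*, 011100*, 011101*, 011110*, 011111*, 100010*, 100100*, 100101*, 100110*, 100111*, 101100*, 101101*, 110001*, 110010*, 110011*, 110100*, 111000*, 111100*, 111110*
[col 1] -00010, -00101, -10001*, -10011*, -11100*, -11110*, 0-0011, 0-1110, 00-011, 00001-, 01-110, 0100-1*, 01000-, 0111-0*, 0111-1*, 01110-*, 01111-*, 1-0010, 1-0100*, 1-1100*, 10-100*, 10-101*, 100-10, 1001-0*, 1001-1*, 10010-*, 10011-*, 10110-*, 11-100*, 1100-1*, 11001-, 111-00, 1111-0*
[col 2] -100-1, -111-0, 0111--, 1--100, 10-10-, 1001--
Prime implicants: -00010, -00101, -100-1, -111-0, 0-0011, 0-1110, 00-011, 00001-, 001000, 01-110, 01000-, 0111--, 1--100, 1-0010, 10-10-, 100-10, 1001--, 11001-, 111-00
PI chart (minterm → PIs covering it):
  2 | -00010,00001-
  3 | 0-0011,00-011,00001-
  5 | -00101  (sole → essential)
  8 | 001000  (sole → essential)
  11 | 00-011  (sole → essential)
  14 | 0-1110  (sole → essential)
  16 | 01000-  (sole → essential)
  17 | -100-1,01000-
  19 | -100-1,0-0011
  22 | 01-110  (sole → essential)
  28 | -111-0,0111--
  29 | 0111--  (sole → essential)
  30 | -111-0,0-1110,01-110,0111--
  31 | 0111--  (sole → essential)
  34 | -00010,1-0010,100-10
  36 | 1--100,10-10-,1001--
  37 | -00101,10-10-,1001--
  38 | 100-10,1001--
  39 | 1001--  (sole → essential)
  44 | 1--100,10-10-
  45 | 10-10-  (sole → essential)
  49 | -100-1  (sole → essential)
  50 | 1-0010,11001-
  51 | -100-1,11001-
  52 | 1--100  (sole → essential)
  56 | 111-00  (sole → essential)
  60 | -111-0,1--100,111-00
  62 | -111-0  (sole → essential)
Essential prime implicants: -00101, -100-1, -111-0, 0-1110, 00-011, 001000, 01-110, 01000-, 0111--, 1--100, 10-10-, 1001--, 111-00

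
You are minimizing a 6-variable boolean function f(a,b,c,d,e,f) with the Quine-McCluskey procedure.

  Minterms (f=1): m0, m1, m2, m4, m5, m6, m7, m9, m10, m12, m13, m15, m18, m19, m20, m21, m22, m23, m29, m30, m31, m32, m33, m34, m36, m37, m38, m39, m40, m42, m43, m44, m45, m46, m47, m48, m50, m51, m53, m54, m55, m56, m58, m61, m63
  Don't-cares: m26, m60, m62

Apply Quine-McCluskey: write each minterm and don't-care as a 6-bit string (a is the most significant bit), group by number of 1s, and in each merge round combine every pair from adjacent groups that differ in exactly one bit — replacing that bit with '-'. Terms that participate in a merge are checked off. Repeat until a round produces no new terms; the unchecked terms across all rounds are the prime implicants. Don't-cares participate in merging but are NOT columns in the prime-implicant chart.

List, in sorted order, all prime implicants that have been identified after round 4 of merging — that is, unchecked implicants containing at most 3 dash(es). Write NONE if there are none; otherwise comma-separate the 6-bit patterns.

---010, --0-10, --011-, -0-10-, -00--0, -00-0-, -001--, -1--10, -1-11-, -10-1-, 0-01--, 00--01, 1---10, 1--0-0, 1--11-, 1-1--0, 1-11--, 10---0, 10-1--, 101-1-

Round 0: 000000✓ 000001✓ 000010✓ 000100✓ 000101✓ 000110✓ 000111✓ 001001✓ 001010✓ 001100✓ 001101✓ 001111✓ 010010✓ 010011✓ 010100✓ 010101✓ 010110✓ 010111✓ 011010✓ 011101✓ 011110✓ 011111✓ 100000✓ 100001✓ 100010✓ 100100✓ 100101✓ 100110✓ 100111✓ 101000✓ 101010✓ 101011✓ 101100✓ 101101✓ 101110✓ 101111✓ 110000✓ 110010✓ 110011✓ 110101✓ 110110✓ 110111✓ 111000✓ 111010✓ 111100✓ 111101✓ 111110✓ 111111✓
Round 1: -00000✓ -00001✓ -00010✓ -00100✓ -00101✓ -00110✓ -00111✓ -01010✓ -01100✓ -01101✓ -01111✓ -10010✓ -10011✓ -10101✓ -10110✓ -10111✓ -11010✓ -11101✓ -11110✓ -11111✓ 0-0010✓ 0-0100✓ 0-0101✓ 0-0110✓ 0-0111✓ 0-1010✓ 0-1101✓ 0-1111✓ 00-001✓ 00-010✓ 00-100✓ 00-101✓ 00-111✓ 000-00✓ 000-01✓ 000-10✓ 0000-0✓ 00000-✓ 0001-0✓ 0001-1✓ 00010-✓ 00011-✓ 001-01✓ 0011-1✓ 00110-✓ 01-010✓ 01-101✓ 01-110✓ 01-111✓ 010-10✓ 010-11✓ 01001-✓ 0101-0✓ 0101-1✓ 01010-✓ 01011-✓ 011-10✓ 0111-1✓ 01111-✓ 1-0000✓ 1-0010✓ 1-0101✓ 1-0110✓ 1-0111✓ 1-1000✓ 1-1010✓ 1-1100✓ 1-1101✓ 1-1110✓ 1-1111✓ 10-000✓ 10-010✓ 10-100✓ 10-101✓ 10-110✓ 10-111✓ 100-00✓ 100-01✓ 100-10✓ 1000-0✓ 10000-✓ 1001-0✓ 1001-1✓ 10010-✓ 10011-✓ 101-00✓ 101-10✓ 101-11✓ 1010-0✓ 10101-✓ 1011-0✓ 1011-1✓ 10110-✓ 10111-✓ 11-000✓ 11-010✓ 11-101✓ 11-110✓ 11-111✓ 110-10✓ 110-11✓ 1100-0✓ 11001-✓ 1101-1✓ 11011-✓ 111-00✓ 111-10✓ 1110-0✓ 1111-0✓ 1111-1✓ 11110-✓ 11111-✓
Round 2: --0010✓ --0101✓ --0110✓ --0111✓ --1010✓ --1101✓ --1111✓ -0-010✓ -0-100✓ -0-101✓ -0-111✓ -00-00✓ -00-01✓ -00-10✓ -000-0✓ -0000-✓ -001-0✓ -001-1✓ -0010-✓ -0011-✓ -011-1✓ -0110-✓ -1-010✓ -1-101✓ -1-110✓ -1-111✓ -10-10✓ -10-11✓ -1001-✓ -101-1✓ -1011-✓ -11-10✓ -111-1✓ -1111-✓ 0--010✓ 0--101✓ 0--111✓ 0-0-10✓ 0-01-0✓ 0-01-1✓ 0-010-✓ 0-011-✓ 0-11-1✓ 00--01 00-1-1✓ 00-10-✓ 000--0✓ 000-0-✓ 0001--✓ 01--10✓ 01-1-1✓ 01-11-✓ 010-1-✓ 0101--✓ 1--000✓ 1--010✓ 1--101✓ 1--110✓ 1--111✓ 1-0-10✓ 1-00-0✓ 1-01-1✓ 1-011-✓ 1-1-00✓ 1-1-10✓ 1-10-0✓ 1-11-0✓ 1-11-1✓ 1-110-✓ 1-111-✓ 10--00✓ 10--10✓ 10-0-0✓ 10-1-0✓ 10-1-1✓ 10-10-✓ 10-11-✓ 100--0✓ 100-0-✓ 1001--✓ 101--0✓ 101-1- 1011--✓ 11--10✓ 11-0-0✓ 11-1-1✓ 11-11-✓ 110-1-✓ 111--0✓ 1111--✓
Round 3: ---010 ---101✓ ---111✓ --0-10 --01-1✓ --011- --11-1✓ -0-1-1✓ -0-10- -00--0 -00-0- -001-- -1--10 -1-1-1✓ -1-11- -10-1- 0--1-1✓ 0-01-- 1---10 1--0-0 1--1-1✓ 1--11- 1-1--0 1-11-- 10---0 10-1--
Round 4: ---1-1
PIs = {---010, ---1-1, --0-10, --011-, -0-10-, -00--0, -00-0-, -001--, -1--10, -1-11-, -10-1-, 0-01--, 00--01, 1---10, 1--0-0, 1--11-, 1-1--0, 1-11--, 10---0, 10-1--, 101-1-}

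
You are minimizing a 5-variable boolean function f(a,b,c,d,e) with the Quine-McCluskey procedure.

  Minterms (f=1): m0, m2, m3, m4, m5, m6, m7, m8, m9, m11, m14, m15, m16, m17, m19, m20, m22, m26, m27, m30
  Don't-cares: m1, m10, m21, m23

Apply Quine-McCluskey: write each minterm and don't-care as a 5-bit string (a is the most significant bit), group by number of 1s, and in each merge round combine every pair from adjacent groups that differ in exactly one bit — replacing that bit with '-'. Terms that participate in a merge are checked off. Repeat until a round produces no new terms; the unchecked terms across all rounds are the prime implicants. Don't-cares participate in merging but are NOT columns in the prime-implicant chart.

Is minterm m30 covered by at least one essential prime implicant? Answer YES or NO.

NO

size-2^0 implicants → 00000(✓)  00001(✓)  00010(✓)  00011(✓)  00100(✓)  00101(✓)  00110(✓)  00111(✓)  01000(✓)  01001(✓)  01010(✓)  01011(✓)  01110(✓)  01111(✓)  10000(✓)  10001(✓)  10011(✓)  10100(✓)  10101(✓)  10110(✓)  10111(✓)  11010(✓)  11011(✓)  11110(✓)
size-2^1 implicants → -0000(✓)  -0001(✓)  -0011(✓)  -0100(✓)  -0101(✓)  -0110(✓)  -0111(✓)  -1010(✓)  -1011(✓)  -1110(✓)  0-000(✓)  0-001(✓)  0-010(✓)  0-011(✓)  0-110(✓)  0-111(✓)  00-00(✓)  00-01(✓)  00-10(✓)  00-11(✓)  000-0(✓)  000-1(✓)  0000-(✓)  0001-(✓)  001-0(✓)  001-1(✓)  0010-(✓)  0011-(✓)  01-10(✓)  01-11(✓)  010-0(✓)  010-1(✓)  0100-(✓)  0101-(✓)  0111-(✓)  1-011(✓)  1-110(✓)  10-00(✓)  10-01(✓)  10-11(✓)  100-1(✓)  1000-(✓)  101-0(✓)  101-1(✓)  1010-(✓)  1011-(✓)  11-10(✓)  1101-(✓)
size-2^2 implicants → --011  --110  -0-00(✓)  -0-01(✓)  -0-11(✓)  -00-1(✓)  -000-(✓)  -01-0(✓)  -01-1(✓)  -010-(✓)  -011-(✓)  -1-10  -101-  0--10(✓)  0--11(✓)  0-0-0(✓)  0-0-1(✓)  0-00-(✓)  0-01-(✓)  0-11-(✓)  00--0(✓)  00--1(✓)  00-0-(✓)  00-1-(✓)  000--(✓)  001--(✓)  01-1-(✓)  010--(✓)  10--1(✓)  10-0-(✓)  101--(✓)
size-2^3 implicants → -0--1  -0-0-  -01--  0--1-  0-0--  00---
Unchecked terms (primes): --011, --110, -0--1, -0-0-, -01--, -1-10, -101-, 0--1-, 0-0--, 00---
Minterm coverage:
  m0 ⊆ -0-0-,0-0--,00---
  m2 ⊆ 0--1-,0-0--,00---
  m3 ⊆ --011,-0--1,0--1-,0-0--,00---
  m4 ⊆ -0-0-,-01--,00---
  m5 ⊆ -0--1,-0-0-,-01--,00---
  m6 ⊆ --110,-01--,0--1-,00---
  m7 ⊆ -0--1,-01--,0--1-,00---
  m8 ⊆ 0-0-- [E]
  m9 ⊆ 0-0-- [E]
  m11 ⊆ --011,-101-,0--1-,0-0--
  m14 ⊆ --110,-1-10,0--1-
  m15 ⊆ 0--1- [E]
  m16 ⊆ -0-0- [E]
  m17 ⊆ -0--1,-0-0-
  m19 ⊆ --011,-0--1
  m20 ⊆ -0-0-,-01--
  m22 ⊆ --110,-01--
  m26 ⊆ -1-10,-101-
  m27 ⊆ --011,-101-
  m30 ⊆ --110,-1-10
E = {-0-0-, 0--1-, 0-0--}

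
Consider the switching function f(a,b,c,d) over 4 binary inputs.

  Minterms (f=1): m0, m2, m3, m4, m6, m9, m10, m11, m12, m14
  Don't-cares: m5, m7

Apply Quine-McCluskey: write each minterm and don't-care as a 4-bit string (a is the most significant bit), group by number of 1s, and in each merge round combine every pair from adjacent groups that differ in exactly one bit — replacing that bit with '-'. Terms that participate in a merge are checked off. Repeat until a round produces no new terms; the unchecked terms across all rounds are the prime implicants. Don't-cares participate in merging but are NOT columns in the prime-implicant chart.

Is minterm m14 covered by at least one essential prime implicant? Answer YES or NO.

YES

[col 0] 0000*, 0010*, 0011*, 0100*, 0101*, 0110*, 0111*, 1001*, 1010*, 1011*, 1100*, 1110*
[col 1] -010*, -011*, -100*, -110*, 0-00*, 0-10*, 0-11*, 00-0*, 001-*, 01-0*, 01-1*, 010-*, 011-*, 1-10*, 10-1, 101-*, 11-0*
[col 2] --10, -01-, -1-0, 0--0, 0-1-, 01--
Prime implicants: --10, -01-, -1-0, 0--0, 0-1-, 01--, 10-1
PI chart (minterm → PIs covering it):
  0 | 0--0  (sole → essential)
  2 | --10,-01-,0--0,0-1-
  3 | -01-,0-1-
  4 | -1-0,0--0,01--
  6 | --10,-1-0,0--0,0-1-,01--
  9 | 10-1  (sole → essential)
  10 | --10,-01-
  11 | -01-,10-1
  12 | -1-0  (sole → essential)
  14 | --10,-1-0
Essential prime implicants: -1-0, 0--0, 10-1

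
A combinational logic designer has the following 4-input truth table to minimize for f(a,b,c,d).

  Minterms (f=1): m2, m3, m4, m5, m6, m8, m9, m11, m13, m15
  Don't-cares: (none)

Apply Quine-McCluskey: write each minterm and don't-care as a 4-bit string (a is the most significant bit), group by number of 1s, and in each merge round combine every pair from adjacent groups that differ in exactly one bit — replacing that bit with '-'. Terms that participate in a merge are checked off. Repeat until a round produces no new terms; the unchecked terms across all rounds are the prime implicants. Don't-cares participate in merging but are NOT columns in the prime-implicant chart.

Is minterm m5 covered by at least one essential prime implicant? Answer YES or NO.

Round 0: 0010✓ 0011✓ 0100✓ 0101✓ 0110✓ 1000✓ 1001✓ 1011✓ 1101✓ 1111✓
Round 1: -011 -101 0-10 001- 01-0 010- 1-01✓ 1-11✓ 10-1✓ 100- 11-1✓
Round 2: 1--1
PIs = {-011, -101, 0-10, 001-, 01-0, 010-, 1--1, 100-}
Coverage chart:
  m2: 0-10,001-
  m3: -011,001-
  m4: 01-0,010-
  m5: -101,010-
  m6: 0-10,01-0
  m8: 100- ←essential
  m9: 1--1,100-
  m11: -011,1--1
  m13: -101,1--1
  m15: 1--1 ←essential
Essential: 1--1, 100-

NO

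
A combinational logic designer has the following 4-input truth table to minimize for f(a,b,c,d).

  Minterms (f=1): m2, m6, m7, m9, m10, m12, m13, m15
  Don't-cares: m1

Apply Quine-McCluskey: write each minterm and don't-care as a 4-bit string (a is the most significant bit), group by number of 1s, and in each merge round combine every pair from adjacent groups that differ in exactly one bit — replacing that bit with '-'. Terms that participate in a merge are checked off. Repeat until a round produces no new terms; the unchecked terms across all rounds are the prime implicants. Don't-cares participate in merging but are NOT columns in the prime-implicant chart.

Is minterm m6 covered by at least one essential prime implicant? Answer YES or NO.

NO

Round 0: 0001✓ 0010✓ 0110✓ 0111✓ 1001✓ 1010✓ 1100✓ 1101✓ 1111✓
Round 1: -001 -010 -111 0-10 011- 1-01 11-1 110-
PIs = {-001, -010, -111, 0-10, 011-, 1-01, 11-1, 110-}
Coverage chart:
  m2: -010,0-10
  m6: 0-10,011-
  m7: -111,011-
  m9: -001,1-01
  m10: -010 ←essential
  m12: 110- ←essential
  m13: 1-01,11-1,110-
  m15: -111,11-1
Essential: -010, 110-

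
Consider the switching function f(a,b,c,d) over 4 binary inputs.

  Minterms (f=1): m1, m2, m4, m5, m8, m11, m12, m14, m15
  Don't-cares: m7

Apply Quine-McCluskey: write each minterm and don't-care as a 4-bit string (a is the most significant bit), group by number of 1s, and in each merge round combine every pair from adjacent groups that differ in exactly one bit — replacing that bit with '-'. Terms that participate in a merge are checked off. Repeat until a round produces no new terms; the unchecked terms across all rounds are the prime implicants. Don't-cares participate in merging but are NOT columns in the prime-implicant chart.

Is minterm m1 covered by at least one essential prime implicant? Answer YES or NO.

YES

size-2^0 implicants → 0001(✓)  0010  0100(✓)  0101(✓)  0111(✓)  1000(✓)  1011(✓)  1100(✓)  1110(✓)  1111(✓)
size-2^1 implicants → -100  -111  0-01  01-1  010-  1-00  1-11  11-0  111-
Unchecked terms (primes): -100, -111, 0-01, 0010, 01-1, 010-, 1-00, 1-11, 11-0, 111-
Minterm coverage:
  m1 ⊆ 0-01 [E]
  m2 ⊆ 0010 [E]
  m4 ⊆ -100,010-
  m5 ⊆ 0-01,01-1,010-
  m8 ⊆ 1-00 [E]
  m11 ⊆ 1-11 [E]
  m12 ⊆ -100,1-00,11-0
  m14 ⊆ 11-0,111-
  m15 ⊆ -111,1-11,111-
E = {0-01, 0010, 1-00, 1-11}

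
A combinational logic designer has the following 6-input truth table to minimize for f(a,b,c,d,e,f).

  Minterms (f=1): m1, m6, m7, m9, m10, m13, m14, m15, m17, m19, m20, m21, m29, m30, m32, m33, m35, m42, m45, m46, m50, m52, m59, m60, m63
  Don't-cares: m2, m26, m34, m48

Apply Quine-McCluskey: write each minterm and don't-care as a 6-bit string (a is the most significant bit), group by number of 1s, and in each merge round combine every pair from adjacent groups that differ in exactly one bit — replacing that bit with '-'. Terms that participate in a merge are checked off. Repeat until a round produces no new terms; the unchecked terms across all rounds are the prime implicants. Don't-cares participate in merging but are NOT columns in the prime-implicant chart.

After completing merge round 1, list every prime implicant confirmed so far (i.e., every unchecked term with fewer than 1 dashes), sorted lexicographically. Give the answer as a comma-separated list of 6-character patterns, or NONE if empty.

Round 0: 000001✓ 000010✓ 000110✓ 000111✓ 001001✓ 001010✓ 001101✓ 001110✓ 001111✓ 010001✓ 010011✓ 010100✓ 010101✓ 011010✓ 011101✓ 011110✓ 100000✓ 100001✓ 100010✓ 100011✓ 101010✓ 101101✓ 101110✓ 110000✓ 110010✓ 110100✓ 111011✓ 111100✓ 111111✓
Round 1: -00001 -00010✓ -01010✓ -01101 -01110✓ -10100 0-0001 0-1010✓ 0-1101 0-1110✓ 00-001 00-010✓ 00-110✓ 00-111✓ 000-10✓ 00011-✓ 001-01 001-10✓ 0011-1 00111-✓ 01-101 010-01 0100-1 01010- 011-10✓ 1-0000✓ 1-0010✓ 10-010✓ 1000-0✓ 1000-1✓ 10000-✓ 10001-✓ 101-10✓ 11-100 110-00 1100-0✓ 111-11
Round 2: -0-010 -01-10 0-1-10 00--10 00-11- 1-00-0 1000--
PIs = {-0-010, -00001, -01-10, -01101, -10100, 0-0001, 0-1-10, 0-1101, 00--10, 00-001, 00-11-, 001-01, 0011-1, 01-101, 010-01, 0100-1, 01010-, 1-00-0, 1000--, 11-100, 110-00, 111-11}

NONE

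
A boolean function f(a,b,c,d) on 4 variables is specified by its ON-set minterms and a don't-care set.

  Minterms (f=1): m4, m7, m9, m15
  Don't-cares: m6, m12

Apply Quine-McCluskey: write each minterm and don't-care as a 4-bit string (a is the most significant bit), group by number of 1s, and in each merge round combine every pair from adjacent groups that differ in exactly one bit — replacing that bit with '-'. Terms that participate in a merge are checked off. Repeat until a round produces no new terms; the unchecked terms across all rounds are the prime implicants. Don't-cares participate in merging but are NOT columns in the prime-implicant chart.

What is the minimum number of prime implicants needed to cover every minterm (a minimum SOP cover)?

3

size-2^0 implicants → 0100(✓)  0110(✓)  0111(✓)  1001  1100(✓)  1111(✓)
size-2^1 implicants → -100  -111  01-0  011-
Unchecked terms (primes): -100, -111, 01-0, 011-, 1001
Minterm coverage:
  m4 ⊆ -100,01-0
  m7 ⊆ -111,011-
  m9 ⊆ 1001 [E]
  m15 ⊆ -111 [E]
E = {-111, 1001}
Petrick residual → -100
Cover = bc'd' + bcd + ab'c'd  |cover|=3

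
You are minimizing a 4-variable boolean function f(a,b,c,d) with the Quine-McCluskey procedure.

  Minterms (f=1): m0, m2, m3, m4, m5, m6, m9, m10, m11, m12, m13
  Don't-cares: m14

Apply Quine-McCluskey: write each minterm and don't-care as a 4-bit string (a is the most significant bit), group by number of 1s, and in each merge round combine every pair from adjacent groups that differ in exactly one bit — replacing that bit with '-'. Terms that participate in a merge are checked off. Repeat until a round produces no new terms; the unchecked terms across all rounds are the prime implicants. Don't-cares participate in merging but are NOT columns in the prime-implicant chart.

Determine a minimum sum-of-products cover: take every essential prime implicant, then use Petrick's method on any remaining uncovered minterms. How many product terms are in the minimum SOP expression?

size-2^0 implicants → 0000(✓)  0010(✓)  0011(✓)  0100(✓)  0101(✓)  0110(✓)  1001(✓)  1010(✓)  1011(✓)  1100(✓)  1101(✓)  1110(✓)
size-2^1 implicants → -010(✓)  -011(✓)  -100(✓)  -101(✓)  -110(✓)  0-00(✓)  0-10(✓)  00-0(✓)  001-(✓)  01-0(✓)  010-(✓)  1-01  1-10(✓)  10-1  101-(✓)  11-0(✓)  110-(✓)
size-2^2 implicants → --10  -01-  -1-0  -10-  0--0
Unchecked terms (primes): --10, -01-, -1-0, -10-, 0--0, 1-01, 10-1
Minterm coverage:
  m0 ⊆ 0--0 [E]
  m2 ⊆ --10,-01-,0--0
  m3 ⊆ -01- [E]
  m4 ⊆ -1-0,-10-,0--0
  m5 ⊆ -10- [E]
  m6 ⊆ --10,-1-0,0--0
  m9 ⊆ 1-01,10-1
  m10 ⊆ --10,-01-
  m11 ⊆ -01-,10-1
  m12 ⊆ -1-0,-10-
  m13 ⊆ -10-,1-01
E = {-01-, -10-, 0--0}
Petrick residual → 1-01
Cover = b'c + bc' + a'd' + ac'd  |cover|=4

4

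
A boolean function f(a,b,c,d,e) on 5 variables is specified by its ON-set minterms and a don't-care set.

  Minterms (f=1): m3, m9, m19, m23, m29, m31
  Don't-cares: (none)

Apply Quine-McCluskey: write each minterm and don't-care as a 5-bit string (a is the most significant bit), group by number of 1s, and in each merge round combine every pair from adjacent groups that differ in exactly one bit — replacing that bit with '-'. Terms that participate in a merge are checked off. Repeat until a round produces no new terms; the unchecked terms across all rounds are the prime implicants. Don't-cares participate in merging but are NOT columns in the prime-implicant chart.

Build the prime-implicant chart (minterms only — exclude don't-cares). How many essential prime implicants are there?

3

size-2^0 implicants → 00011(✓)  01001  10011(✓)  10111(✓)  11101(✓)  11111(✓)
size-2^1 implicants → -0011  1-111  10-11  111-1
Unchecked terms (primes): -0011, 01001, 1-111, 10-11, 111-1
Minterm coverage:
  m3 ⊆ -0011 [E]
  m9 ⊆ 01001 [E]
  m19 ⊆ -0011,10-11
  m23 ⊆ 1-111,10-11
  m29 ⊆ 111-1 [E]
  m31 ⊆ 1-111,111-1
E = {-0011, 01001, 111-1}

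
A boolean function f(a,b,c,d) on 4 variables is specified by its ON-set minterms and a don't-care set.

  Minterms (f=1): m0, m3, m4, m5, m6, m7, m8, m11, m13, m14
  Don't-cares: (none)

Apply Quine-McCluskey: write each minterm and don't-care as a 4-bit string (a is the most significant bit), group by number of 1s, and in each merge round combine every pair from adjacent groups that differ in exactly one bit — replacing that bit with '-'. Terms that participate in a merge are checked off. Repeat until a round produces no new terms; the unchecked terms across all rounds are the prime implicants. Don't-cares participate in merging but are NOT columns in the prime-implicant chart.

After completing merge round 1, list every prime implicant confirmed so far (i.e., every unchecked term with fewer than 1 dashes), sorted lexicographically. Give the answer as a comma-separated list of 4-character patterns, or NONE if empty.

[col 0] 0000*, 0011*, 0100*, 0101*, 0110*, 0111*, 1000*, 1011*, 1101*, 1110*
[col 1] -000, -011, -101, -110, 0-00, 0-11, 01-0*, 01-1*, 010-*, 011-*
[col 2] 01--
Prime implicants: -000, -011, -101, -110, 0-00, 0-11, 01--

NONE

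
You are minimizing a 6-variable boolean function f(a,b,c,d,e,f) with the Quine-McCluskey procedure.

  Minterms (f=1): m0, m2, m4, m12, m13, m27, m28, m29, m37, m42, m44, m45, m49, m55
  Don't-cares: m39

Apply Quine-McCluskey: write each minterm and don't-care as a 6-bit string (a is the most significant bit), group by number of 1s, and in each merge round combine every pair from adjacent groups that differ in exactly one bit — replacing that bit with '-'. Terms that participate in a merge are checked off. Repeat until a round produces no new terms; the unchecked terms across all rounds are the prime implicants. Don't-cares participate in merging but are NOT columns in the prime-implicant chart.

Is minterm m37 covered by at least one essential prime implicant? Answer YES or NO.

Round 0: 000000✓ 000010✓ 000100✓ 001100✓ 001101✓ 011011 011100✓ 011101✓ 100101✓ 100111✓ 101010 101100✓ 101101✓ 110001 110111✓
Round 1: -01100✓ -01101✓ 0-1100✓ 0-1101✓ 00-100 000-00 0000-0 00110-✓ 01110-✓ 1-0111 10-101 1001-1 10110-✓
Round 2: -0110- 0-110-
PIs = {-0110-, 0-110-, 00-100, 000-00, 0000-0, 011011, 1-0111, 10-101, 1001-1, 101010, 110001}
Coverage chart:
  m0: 000-00,0000-0
  m2: 0000-0 ←essential
  m4: 00-100,000-00
  m12: -0110-,0-110-,00-100
  m13: -0110-,0-110-
  m27: 011011 ←essential
  m28: 0-110- ←essential
  m29: 0-110- ←essential
  m37: 10-101,1001-1
  m42: 101010 ←essential
  m44: -0110- ←essential
  m45: -0110-,10-101
  m49: 110001 ←essential
  m55: 1-0111 ←essential
Essential: -0110-, 0-110-, 0000-0, 011011, 1-0111, 101010, 110001

NO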